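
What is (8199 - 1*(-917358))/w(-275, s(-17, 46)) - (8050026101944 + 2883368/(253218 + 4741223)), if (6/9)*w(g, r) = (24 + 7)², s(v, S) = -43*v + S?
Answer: -1246366792753875867614/154827671 ≈ -8.0500e+12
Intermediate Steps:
s(v, S) = S - 43*v
w(g, r) = 2883/2 (w(g, r) = 3*(24 + 7)²/2 = (3/2)*31² = (3/2)*961 = 2883/2)
(8199 - 1*(-917358))/w(-275, s(-17, 46)) - (8050026101944 + 2883368/(253218 + 4741223)) = (8199 - 1*(-917358))/(2883/2) - (8050026101944 + 2883368/(253218 + 4741223)) = (8199 + 917358)*(2/2883) - 2883368/(1/(1/4994441 + 2791883)) = 925557*(2/2883) - 2883368/(1/(1/4994441 + 2791883)) = 617038/961 - 2883368/(1/(13943894922404/4994441)) = 617038/961 - 2883368/4994441/13943894922404 = 617038/961 - 2883368*13943894922404/4994441 = 617038/961 - 40205380414622176672/4994441 = -1246366792753875867614/154827671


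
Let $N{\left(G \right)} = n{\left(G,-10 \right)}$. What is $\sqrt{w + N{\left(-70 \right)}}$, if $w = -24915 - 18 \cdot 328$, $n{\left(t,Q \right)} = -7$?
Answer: $i \sqrt{30826} \approx 175.57 i$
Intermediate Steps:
$N{\left(G \right)} = -7$
$w = -30819$ ($w = -24915 - 5904 = -30819$)
$\sqrt{w + N{\left(-70 \right)}} = \sqrt{-30819 - 7} = \sqrt{-30826} = i \sqrt{30826}$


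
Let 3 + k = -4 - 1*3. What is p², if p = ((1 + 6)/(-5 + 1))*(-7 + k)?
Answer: 14161/16 ≈ 885.06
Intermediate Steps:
k = -10 (k = -3 + (-4 - 1*3) = -3 + (-4 - 3) = -3 - 7 = -10)
p = 119/4 (p = ((1 + 6)/(-5 + 1))*(-7 - 10) = (7/(-4))*(-17) = (7*(-¼))*(-17) = -7/4*(-17) = 119/4 ≈ 29.750)
p² = (119/4)² = 14161/16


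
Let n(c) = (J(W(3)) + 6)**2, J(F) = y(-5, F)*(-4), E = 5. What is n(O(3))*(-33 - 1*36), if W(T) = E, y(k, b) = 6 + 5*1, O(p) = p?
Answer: -99636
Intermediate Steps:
y(k, b) = 11 (y(k, b) = 6 + 5 = 11)
W(T) = 5
J(F) = -44 (J(F) = 11*(-4) = -44)
n(c) = 1444 (n(c) = (-44 + 6)**2 = (-38)**2 = 1444)
n(O(3))*(-33 - 1*36) = 1444*(-33 - 1*36) = 1444*(-33 - 36) = 1444*(-69) = -99636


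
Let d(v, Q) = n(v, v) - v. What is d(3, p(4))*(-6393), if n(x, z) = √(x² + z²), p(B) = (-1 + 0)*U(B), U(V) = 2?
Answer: 19179 - 19179*√2 ≈ -7944.2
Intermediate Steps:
p(B) = -2 (p(B) = (-1 + 0)*2 = -1*2 = -2)
d(v, Q) = -v + √2*√(v²) (d(v, Q) = √(v² + v²) - v = √(2*v²) - v = √2*√(v²) - v = -v + √2*√(v²))
d(3, p(4))*(-6393) = (-1*3 + √2*√(3²))*(-6393) = (-3 + √2*√9)*(-6393) = (-3 + √2*3)*(-6393) = (-3 + 3*√2)*(-6393) = 19179 - 19179*√2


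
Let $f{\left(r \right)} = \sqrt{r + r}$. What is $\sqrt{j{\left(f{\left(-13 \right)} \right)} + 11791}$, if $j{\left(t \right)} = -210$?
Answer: $\sqrt{11581} \approx 107.61$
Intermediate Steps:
$f{\left(r \right)} = \sqrt{2} \sqrt{r}$ ($f{\left(r \right)} = \sqrt{2 r} = \sqrt{2} \sqrt{r}$)
$\sqrt{j{\left(f{\left(-13 \right)} \right)} + 11791} = \sqrt{-210 + 11791} = \sqrt{11581}$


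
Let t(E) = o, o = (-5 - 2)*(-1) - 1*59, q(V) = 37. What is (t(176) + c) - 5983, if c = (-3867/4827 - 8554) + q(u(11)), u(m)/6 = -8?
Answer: -23415457/1609 ≈ -14553.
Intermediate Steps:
u(m) = -48 (u(m) = 6*(-8) = -48)
o = -52 (o = -7*(-1) - 59 = 7 - 59 = -52)
t(E) = -52
c = -13705142/1609 (c = (-3867/4827 - 8554) + 37 = (-3867*1/4827 - 8554) + 37 = (-1289/1609 - 8554) + 37 = -13764675/1609 + 37 = -13705142/1609 ≈ -8517.8)
(t(176) + c) - 5983 = (-52 - 13705142/1609) - 5983 = -13788810/1609 - 5983 = -23415457/1609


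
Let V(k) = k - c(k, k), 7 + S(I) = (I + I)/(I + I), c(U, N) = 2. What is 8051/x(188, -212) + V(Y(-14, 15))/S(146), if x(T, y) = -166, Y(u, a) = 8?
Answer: -99/2 ≈ -49.500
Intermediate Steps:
S(I) = -6 (S(I) = -7 + (I + I)/(I + I) = -7 + (2*I)/((2*I)) = -7 + (2*I)*(1/(2*I)) = -7 + 1 = -6)
V(k) = -2 + k (V(k) = k - 1*2 = k - 2 = -2 + k)
8051/x(188, -212) + V(Y(-14, 15))/S(146) = 8051/(-166) + (-2 + 8)/(-6) = 8051*(-1/166) + 6*(-⅙) = -97/2 - 1 = -99/2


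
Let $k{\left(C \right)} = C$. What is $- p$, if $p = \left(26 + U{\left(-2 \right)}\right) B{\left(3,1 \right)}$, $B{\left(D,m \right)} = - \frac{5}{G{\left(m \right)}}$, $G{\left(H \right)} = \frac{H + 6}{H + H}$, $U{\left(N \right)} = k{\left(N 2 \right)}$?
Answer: $\frac{220}{7} \approx 31.429$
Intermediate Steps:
$U{\left(N \right)} = 2 N$ ($U{\left(N \right)} = N 2 = 2 N$)
$G{\left(H \right)} = \frac{6 + H}{2 H}$
$B{\left(D,m \right)} = - \frac{10 m}{6 + m}$ ($B{\left(D,m \right)} = - \frac{5}{\frac{1}{2} \frac{1}{m} \left(6 + m\right)} = - 5 \frac{2 m}{6 + m} = - \frac{10 m}{6 + m}$)
$p = - \frac{220}{7}$ ($p = \left(26 + 2 \left(-2\right)\right) \left(\left(-10\right) 1 \frac{1}{6 + 1}\right) = \left(26 - 4\right) \left(\left(-10\right) 1 \cdot \frac{1}{7}\right) = 22 \left(\left(-10\right) 1 \cdot \frac{1}{7}\right) = 22 \left(- \frac{10}{7}\right) = - \frac{220}{7} \approx -31.429$)
$- p = \left(-1\right) \left(- \frac{220}{7}\right) = \frac{220}{7}$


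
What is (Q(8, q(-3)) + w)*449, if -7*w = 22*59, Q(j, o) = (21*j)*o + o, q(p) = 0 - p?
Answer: 1010699/7 ≈ 1.4439e+5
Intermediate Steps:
q(p) = -p
Q(j, o) = o + 21*j*o (Q(j, o) = 21*j*o + o = o + 21*j*o)
w = -1298/7 (w = -22*59/7 = -1/7*1298 = -1298/7 ≈ -185.43)
(Q(8, q(-3)) + w)*449 = ((-1*(-3))*(1 + 21*8) - 1298/7)*449 = (3*(1 + 168) - 1298/7)*449 = (3*169 - 1298/7)*449 = (507 - 1298/7)*449 = (2251/7)*449 = 1010699/7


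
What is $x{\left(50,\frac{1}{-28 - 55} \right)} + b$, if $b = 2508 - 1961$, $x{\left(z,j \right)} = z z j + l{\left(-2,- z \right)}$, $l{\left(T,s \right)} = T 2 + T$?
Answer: $\frac{42403}{83} \approx 510.88$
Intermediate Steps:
$l{\left(T,s \right)} = 3 T$ ($l{\left(T,s \right)} = 2 T + T = 3 T$)
$x{\left(z,j \right)} = -6 + j z^{2}$ ($x{\left(z,j \right)} = z z j + 3 \left(-2\right) = z^{2} j - 6 = j z^{2} - 6 = -6 + j z^{2}$)
$b = 547$
$x{\left(50,\frac{1}{-28 - 55} \right)} + b = \left(-6 + \frac{50^{2}}{-28 - 55}\right) + 547 = \left(-6 + \frac{1}{-83} \cdot 2500\right) + 547 = \left(-6 - \frac{2500}{83}\right) + 547 = - \frac{2998}{83} + 547 = \frac{42403}{83}$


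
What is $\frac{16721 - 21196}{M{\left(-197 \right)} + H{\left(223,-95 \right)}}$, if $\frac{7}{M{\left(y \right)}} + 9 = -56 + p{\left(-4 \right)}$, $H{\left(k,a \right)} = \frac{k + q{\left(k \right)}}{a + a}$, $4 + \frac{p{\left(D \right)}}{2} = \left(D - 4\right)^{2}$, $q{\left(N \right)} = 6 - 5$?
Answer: $\frac{4676375}{1099} \approx 4255.1$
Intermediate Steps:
$q{\left(N \right)} = 1$ ($q{\left(N \right)} = 6 - 5 = 1$)
$p{\left(D \right)} = -8 + 2 \left(-4 + D\right)^{2}$ ($p{\left(D \right)} = -8 + 2 \left(D - 4\right)^{2} = -8 + 2 \left(-4 + D\right)^{2}$)
$H{\left(k,a \right)} = \frac{1 + k}{2 a}$ ($H{\left(k,a \right)} = \frac{k + 1}{a + a} = \frac{1 + k}{2 a}$)
$M{\left(y \right)} = \frac{7}{55}$ ($M{\left(y \right)} = \frac{7}{-9 - \left(64 - 2 \left(-4 - 4\right)^{2}\right)} = \frac{7}{-9 - \left(64 - 128\right)} = \frac{7}{-9 + \left(-56 + \left(-8 + 2 \cdot 64\right)\right)} = \frac{7}{-9 + \left(-56 + \left(-8 + 128\right)\right)} = \frac{7}{-9 + \left(-56 + 120\right)} = \frac{7}{-9 + 64} = \frac{7}{55}$)
$\frac{16721 - 21196}{M{\left(-197 \right)} + H{\left(223,-95 \right)}} = \frac{16721 - 21196}{\frac{7}{55} + \frac{1 + 223}{2 \left(-95\right)}} = - \frac{4475}{\frac{7}{55} + \frac{1}{2} \left(- \frac{1}{95}\right) 224} = - \frac{4475}{\frac{7}{55} - \frac{112}{95}} = - \frac{4475}{- \frac{1099}{1045}} = \left(-4475\right) \left(- \frac{1045}{1099}\right) = \frac{4676375}{1099}$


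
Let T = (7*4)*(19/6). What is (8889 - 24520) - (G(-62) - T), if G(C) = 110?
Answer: -46957/3 ≈ -15652.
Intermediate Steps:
T = 266/3 (T = 28*(19*(⅙)) = 28*(19/6) = 266/3 ≈ 88.667)
(8889 - 24520) - (G(-62) - T) = (8889 - 24520) - (110 - 1*266/3) = -15631 - (110 - 266/3) = -15631 - 1*64/3 = -15631 - 64/3 = -46957/3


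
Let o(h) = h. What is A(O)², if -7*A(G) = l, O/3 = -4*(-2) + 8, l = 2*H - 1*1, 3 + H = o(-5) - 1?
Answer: 361/49 ≈ 7.3673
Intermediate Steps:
H = -9 (H = -3 + (-5 - 1) = -3 - 6 = -9)
l = -19 (l = 2*(-9) - 1*1 = -18 - 1 = -19)
O = 48 (O = 3*(-4*(-2) + 8) = 3*(8 + 8) = 3*16 = 48)
A(G) = 19/7 (A(G) = -⅐*(-19) = 19/7)
A(O)² = (19/7)² = 361/49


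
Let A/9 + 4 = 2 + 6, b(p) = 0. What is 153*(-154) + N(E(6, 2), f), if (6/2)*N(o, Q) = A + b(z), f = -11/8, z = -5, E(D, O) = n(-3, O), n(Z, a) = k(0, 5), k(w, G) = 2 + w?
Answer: -23550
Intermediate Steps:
n(Z, a) = 2 (n(Z, a) = 2 + 0 = 2)
E(D, O) = 2
A = 36 (A = -36 + 9*(2 + 6) = -36 + 9*8 = -36 + 72 = 36)
f = -11/8 (f = -11*⅛ = -11/8 ≈ -1.3750)
N(o, Q) = 12 (N(o, Q) = (36 + 0)/3 = (⅓)*36 = 12)
153*(-154) + N(E(6, 2), f) = 153*(-154) + 12 = -23562 + 12 = -23550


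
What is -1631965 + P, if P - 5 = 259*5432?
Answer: -225072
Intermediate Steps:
P = 1406893 (P = 5 + 259*5432 = 5 + 1406888 = 1406893)
-1631965 + P = -1631965 + 1406893 = -225072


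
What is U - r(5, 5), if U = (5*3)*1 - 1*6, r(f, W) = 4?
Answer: 5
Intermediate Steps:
U = 9 (U = 15*1 - 6 = 15 - 6 = 9)
U - r(5, 5) = 9 - 1*4 = 9 - 4 = 5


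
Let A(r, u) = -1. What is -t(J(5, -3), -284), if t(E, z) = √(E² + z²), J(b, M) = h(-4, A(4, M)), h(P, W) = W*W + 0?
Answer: -√80657 ≈ -284.00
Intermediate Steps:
h(P, W) = W² (h(P, W) = W² + 0 = W²)
J(b, M) = 1 (J(b, M) = (-1)² = 1)
-t(J(5, -3), -284) = -√(1² + (-284)²) = -√(1 + 80656) = -√80657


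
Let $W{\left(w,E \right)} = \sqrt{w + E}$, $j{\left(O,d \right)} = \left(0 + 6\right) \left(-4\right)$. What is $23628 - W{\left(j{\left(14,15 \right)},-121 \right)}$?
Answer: $23628 - i \sqrt{145} \approx 23628.0 - 12.042 i$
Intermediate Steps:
$j{\left(O,d \right)} = -24$ ($j{\left(O,d \right)} = 6 \left(-4\right) = -24$)
$W{\left(w,E \right)} = \sqrt{E + w}$
$23628 - W{\left(j{\left(14,15 \right)},-121 \right)} = 23628 - \sqrt{-121 - 24} = 23628 - \sqrt{-145} = 23628 - i \sqrt{145}$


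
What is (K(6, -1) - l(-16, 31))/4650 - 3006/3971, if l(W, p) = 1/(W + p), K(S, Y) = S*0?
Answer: -209672471/276977250 ≈ -0.75700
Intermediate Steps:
K(S, Y) = 0
(K(6, -1) - l(-16, 31))/4650 - 3006/3971 = (0 - 1/(-16 + 31))/4650 - 3006/3971 = (0 - 1/15)*(1/4650) - 3006*1/3971 = (0 - 1*1/15)*(1/4650) - 3006/3971 = (0 - 1/15)*(1/4650) - 3006/3971 = -1/15*1/4650 - 3006/3971 = -1/69750 - 3006/3971 = -209672471/276977250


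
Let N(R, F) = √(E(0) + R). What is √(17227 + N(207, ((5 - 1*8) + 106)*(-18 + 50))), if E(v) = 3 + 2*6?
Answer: √(17227 + √222) ≈ 131.31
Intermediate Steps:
E(v) = 15 (E(v) = 3 + 12 = 15)
N(R, F) = √(15 + R)
√(17227 + N(207, ((5 - 1*8) + 106)*(-18 + 50))) = √(17227 + √(15 + 207)) = √(17227 + √222)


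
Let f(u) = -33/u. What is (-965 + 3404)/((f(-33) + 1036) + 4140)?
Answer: 2439/5177 ≈ 0.47112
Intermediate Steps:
(-965 + 3404)/((f(-33) + 1036) + 4140) = (-965 + 3404)/((-33/(-33) + 1036) + 4140) = 2439/((-33*(-1/33) + 1036) + 4140) = 2439/((1 + 1036) + 4140) = 2439/(1037 + 4140) = 2439/5177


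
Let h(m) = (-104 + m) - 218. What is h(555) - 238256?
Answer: -238023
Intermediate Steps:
h(m) = -322 + m
h(555) - 238256 = (-322 + 555) - 238256 = 233 - 238256 = -238023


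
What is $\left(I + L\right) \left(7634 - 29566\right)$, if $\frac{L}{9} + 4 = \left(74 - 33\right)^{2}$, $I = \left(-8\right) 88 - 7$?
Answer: $-315426024$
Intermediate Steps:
$I = -711$ ($I = -704 - 7 = -711$)
$L = 15093$ ($L = -36 + 9 \left(74 - 33\right)^{2} = -36 + 9 \cdot 41^{2} = -36 + 9 \cdot 1681 = -36 + 15129 = 15093$)
$\left(I + L\right) \left(7634 - 29566\right) = \left(-711 + 15093\right) \left(7634 - 29566\right) = 14382 \left(-21932\right) = -315426024$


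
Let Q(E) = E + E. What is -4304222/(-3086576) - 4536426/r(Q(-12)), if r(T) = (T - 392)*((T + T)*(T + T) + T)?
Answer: 188380126041/30495370880 ≈ 6.1773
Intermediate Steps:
Q(E) = 2*E
r(T) = (-392 + T)*(T + 4*T²) (r(T) = (-392 + T)*((2*T)*(2*T) + T) = (-392 + T)*(4*T² + T) = (-392 + T)*(T + 4*T²))
-4304222/(-3086576) - 4536426/r(Q(-12)) = -4304222/(-3086576) - 4536426*(-1/(24*(-392 - 3134*(-12) + 4*(2*(-12))²))) = -4304222*(-1/3086576) - 4536426*(-1/(24*(-392 - 1567*(-24) + 4*(-24)²))) = 2152111/1543288 - 4536426*(-1/(24*(-392 + 37608 + 4*576))) = 2152111/1543288 - 4536426*(-1/(24*(-392 + 37608 + 2304))) = 2152111/1543288 - 4536426/((-24*39520)) = 2152111/1543288 - 4536426/(-948480) = 2152111/1543288 - 4536426*(-1/948480) = 2152111/1543288 + 756071/158080 = 188380126041/30495370880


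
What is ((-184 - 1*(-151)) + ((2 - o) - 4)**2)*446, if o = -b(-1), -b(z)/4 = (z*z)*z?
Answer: -12934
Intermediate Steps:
b(z) = -4*z**3 (b(z) = -4*z*z*z = -4*z**2*z = -4*z**3)
o = -4 (o = -(-4)*(-1)**3 = -(-4)*(-1) = -1*4 = -4)
((-184 - 1*(-151)) + ((2 - o) - 4)**2)*446 = ((-184 - 1*(-151)) + ((2 - 1*(-4)) - 4)**2)*446 = ((-184 + 151) + ((2 + 4) - 4)**2)*446 = (-33 + (6 - 4)**2)*446 = (-33 + 2**2)*446 = (-33 + 4)*446 = -29*446 = -12934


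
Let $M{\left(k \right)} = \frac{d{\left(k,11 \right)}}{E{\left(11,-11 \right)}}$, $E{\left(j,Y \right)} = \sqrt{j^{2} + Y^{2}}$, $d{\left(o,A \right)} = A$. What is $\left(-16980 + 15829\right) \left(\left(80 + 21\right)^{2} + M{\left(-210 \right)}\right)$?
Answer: $-11741351 - \frac{1151 \sqrt{2}}{2} \approx -1.1742 \cdot 10^{7}$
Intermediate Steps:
$E{\left(j,Y \right)} = \sqrt{Y^{2} + j^{2}}$
$M{\left(k \right)} = \frac{\sqrt{2}}{2}$ ($M{\left(k \right)} = \frac{11}{\sqrt{\left(-11\right)^{2} + 11^{2}}} = \frac{11}{\sqrt{121 + 121}} = \frac{11}{\sqrt{242}} = \frac{11}{11 \sqrt{2}} = 11 \frac{\sqrt{2}}{22} = \frac{\sqrt{2}}{2}$)
$\left(-16980 + 15829\right) \left(\left(80 + 21\right)^{2} + M{\left(-210 \right)}\right) = \left(-16980 + 15829\right) \left(\left(80 + 21\right)^{2} + \frac{\sqrt{2}}{2}\right) = - 1151 \left(101^{2} + \frac{\sqrt{2}}{2}\right) = - 1151 \left(10201 + \frac{\sqrt{2}}{2}\right) = -11741351 - \frac{1151 \sqrt{2}}{2}$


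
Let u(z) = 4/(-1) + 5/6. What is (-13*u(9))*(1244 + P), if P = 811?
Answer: 169195/2 ≈ 84598.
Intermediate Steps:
u(z) = -19/6 (u(z) = 4*(-1) + 5*(⅙) = -4 + ⅚ = -19/6)
(-13*u(9))*(1244 + P) = (-13*(-19/6))*(1244 + 811) = (247/6)*2055 = 169195/2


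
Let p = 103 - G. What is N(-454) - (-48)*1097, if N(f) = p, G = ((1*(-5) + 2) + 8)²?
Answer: 52734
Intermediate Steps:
G = 25 (G = ((-5 + 2) + 8)² = (-3 + 8)² = 5² = 25)
p = 78 (p = 103 - 1*25 = 103 - 25 = 78)
N(f) = 78
N(-454) - (-48)*1097 = 78 - (-48)*1097 = 78 - 1*(-52656) = 78 + 52656 = 52734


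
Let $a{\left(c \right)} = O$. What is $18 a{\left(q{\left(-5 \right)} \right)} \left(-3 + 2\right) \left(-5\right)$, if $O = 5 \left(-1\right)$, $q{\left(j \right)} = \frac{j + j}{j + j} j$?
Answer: $-450$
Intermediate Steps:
$q{\left(j \right)} = j$ ($q{\left(j \right)} = \frac{2 j}{2 j} j = 2 j \frac{1}{2 j} j = 1 j = j$)
$O = -5$
$a{\left(c \right)} = -5$
$18 a{\left(q{\left(-5 \right)} \right)} \left(-3 + 2\right) \left(-5\right) = 18 \left(-5\right) \left(-3 + 2\right) \left(-5\right) = - 90 \left(\left(-1\right) \left(-5\right)\right) = \left(-90\right) 5 = -450$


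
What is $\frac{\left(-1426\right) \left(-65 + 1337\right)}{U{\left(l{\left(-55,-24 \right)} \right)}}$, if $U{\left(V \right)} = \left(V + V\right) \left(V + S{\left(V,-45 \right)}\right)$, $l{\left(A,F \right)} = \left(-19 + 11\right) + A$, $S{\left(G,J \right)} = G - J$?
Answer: $- \frac{302312}{1701} \approx -177.73$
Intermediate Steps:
$l{\left(A,F \right)} = -8 + A$
$U{\left(V \right)} = 2 V \left(45 + 2 V\right)$ ($U{\left(V \right)} = \left(V + V\right) \left(V + \left(V - -45\right)\right) = 2 V \left(V + \left(V + 45\right)\right) = 2 V \left(V + \left(45 + V\right)\right) = 2 V \left(45 + 2 V\right)$)
$\frac{\left(-1426\right) \left(-65 + 1337\right)}{U{\left(l{\left(-55,-24 \right)} \right)}} = \frac{\left(-1426\right) \left(-65 + 1337\right)}{2 \left(-8 - 55\right) \left(45 + 2 \left(-8 - 55\right)\right)} = \frac{\left(-1426\right) 1272}{2 \left(-63\right) \left(45 + 2 \left(-63\right)\right)} = - \frac{1813872}{2 \left(-63\right) \left(45 - 126\right)} = - \frac{1813872}{2 \left(-63\right) \left(-81\right)} = - \frac{1813872}{10206} = \left(-1813872\right) \frac{1}{10206} = - \frac{302312}{1701}$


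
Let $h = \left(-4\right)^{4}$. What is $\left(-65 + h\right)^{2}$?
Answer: $36481$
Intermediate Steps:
$h = 256$
$\left(-65 + h\right)^{2} = \left(-65 + 256\right)^{2} = 191^{2} = 36481$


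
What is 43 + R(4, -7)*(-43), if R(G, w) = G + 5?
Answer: -344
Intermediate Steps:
R(G, w) = 5 + G
43 + R(4, -7)*(-43) = 43 + (5 + 4)*(-43) = 43 + 9*(-43) = 43 - 387 = -344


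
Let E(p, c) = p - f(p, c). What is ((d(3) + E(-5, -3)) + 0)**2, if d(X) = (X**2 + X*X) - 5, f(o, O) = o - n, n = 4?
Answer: 289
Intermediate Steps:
f(o, O) = -4 + o (f(o, O) = o - 1*4 = o - 4 = -4 + o)
d(X) = -5 + 2*X**2 (d(X) = (X**2 + X**2) - 5 = 2*X**2 - 5 = -5 + 2*X**2)
E(p, c) = 4 (E(p, c) = p - (-4 + p) = p + (4 - p) = 4)
((d(3) + E(-5, -3)) + 0)**2 = (((-5 + 2*3**2) + 4) + 0)**2 = (((-5 + 2*9) + 4) + 0)**2 = (((-5 + 18) + 4) + 0)**2 = ((13 + 4) + 0)**2 = (17 + 0)**2 = 17**2 = 289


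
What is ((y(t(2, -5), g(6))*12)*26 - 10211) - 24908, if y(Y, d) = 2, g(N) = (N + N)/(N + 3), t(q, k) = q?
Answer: -34495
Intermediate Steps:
g(N) = 2*N/(3 + N) (g(N) = (2*N)/(3 + N) = 2*N/(3 + N))
((y(t(2, -5), g(6))*12)*26 - 10211) - 24908 = ((2*12)*26 - 10211) - 24908 = (24*26 - 10211) - 24908 = (624 - 10211) - 24908 = -9587 - 24908 = -34495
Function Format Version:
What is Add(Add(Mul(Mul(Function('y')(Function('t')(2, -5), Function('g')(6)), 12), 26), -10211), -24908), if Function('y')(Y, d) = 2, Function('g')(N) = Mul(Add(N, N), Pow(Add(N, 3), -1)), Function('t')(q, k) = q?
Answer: -34495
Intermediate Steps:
Function('g')(N) = Mul(2, N, Pow(Add(3, N), -1)) (Function('g')(N) = Mul(Mul(2, N), Pow(Add(3, N), -1)) = Mul(2, N, Pow(Add(3, N), -1)))
Add(Add(Mul(Mul(Function('y')(Function('t')(2, -5), Function('g')(6)), 12), 26), -10211), -24908) = Add(Add(Mul(Mul(2, 12), 26), -10211), -24908) = Add(Add(Mul(24, 26), -10211), -24908) = Add(Add(624, -10211), -24908) = Add(-9587, -24908) = -34495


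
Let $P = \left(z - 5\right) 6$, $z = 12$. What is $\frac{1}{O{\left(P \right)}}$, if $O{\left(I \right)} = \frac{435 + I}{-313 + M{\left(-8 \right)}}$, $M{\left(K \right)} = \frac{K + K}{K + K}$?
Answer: $- \frac{104}{159} \approx -0.65409$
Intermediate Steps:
$M{\left(K \right)} = 1$ ($M{\left(K \right)} = \frac{2 K}{2 K} = 2 K \frac{1}{2 K} = 1$)
$P = 42$ ($P = \left(12 - 5\right) 6 = 7 \cdot 6 = 42$)
$O{\left(I \right)} = - \frac{145}{104} - \frac{I}{312}$ ($O{\left(I \right)} = \frac{435 + I}{-313 + 1} = \frac{435 + I}{-312} = \left(435 + I\right) \left(- \frac{1}{312}\right) = - \frac{145}{104} - \frac{I}{312}$)
$\frac{1}{O{\left(P \right)}} = \frac{1}{- \frac{145}{104} - \frac{7}{52}} = \frac{1}{- \frac{159}{104}} = - \frac{104}{159}$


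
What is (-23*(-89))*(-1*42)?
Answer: -85974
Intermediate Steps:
(-23*(-89))*(-1*42) = 2047*(-42) = -85974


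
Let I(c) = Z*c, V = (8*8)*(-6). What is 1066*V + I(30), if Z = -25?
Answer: -410094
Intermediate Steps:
V = -384 (V = 64*(-6) = -384)
I(c) = -25*c
1066*V + I(30) = 1066*(-384) - 25*30 = -409344 - 750 = -410094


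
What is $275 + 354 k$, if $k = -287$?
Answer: $-101323$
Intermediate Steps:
$275 + 354 k = 275 + 354 \left(-287\right) = 275 - 101598 = -101323$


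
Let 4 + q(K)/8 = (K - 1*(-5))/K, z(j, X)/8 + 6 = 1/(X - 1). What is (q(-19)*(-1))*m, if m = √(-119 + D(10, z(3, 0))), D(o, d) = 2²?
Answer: 496*I*√115/19 ≈ 279.95*I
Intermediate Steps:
z(j, X) = -48 + 8/(-1 + X) (z(j, X) = -48 + 8/(X - 1) = -48 + 8/(-1 + X))
D(o, d) = 4
m = I*√115 (m = √(-119 + 4) = √(-115) = I*√115 ≈ 10.724*I)
q(K) = -32 + 8*(5 + K)/K (q(K) = -32 + 8*((K - 1*(-5))/K) = -32 + 8*((K + 5)/K) = -32 + 8*((5 + K)/K) = -32 + 8*(5 + K)/K)
(q(-19)*(-1))*m = ((-24 + 40/(-19))*(-1))*(I*√115) = ((-24 + 40*(-1/19))*(-1))*(I*√115) = ((-24 - 40/19)*(-1))*(I*√115) = (-496/19*(-1))*(I*√115) = 496*(I*√115)/19 = 496*I*√115/19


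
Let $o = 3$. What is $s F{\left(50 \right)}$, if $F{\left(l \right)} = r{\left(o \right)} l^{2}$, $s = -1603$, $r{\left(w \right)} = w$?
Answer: $-12022500$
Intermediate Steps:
$F{\left(l \right)} = 3 l^{2}$
$s F{\left(50 \right)} = - 1603 \cdot 3 \cdot 50^{2} = - 1603 \cdot 3 \cdot 2500 = \left(-1603\right) 7500 = -12022500$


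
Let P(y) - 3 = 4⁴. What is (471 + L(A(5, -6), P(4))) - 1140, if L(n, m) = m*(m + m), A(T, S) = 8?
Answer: 133493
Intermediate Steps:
P(y) = 259 (P(y) = 3 + 4⁴ = 3 + 256 = 259)
L(n, m) = 2*m² (L(n, m) = m*(2*m) = 2*m²)
(471 + L(A(5, -6), P(4))) - 1140 = (471 + 2*259²) - 1140 = (471 + 2*67081) - 1140 = (471 + 134162) - 1140 = 134633 - 1140 = 133493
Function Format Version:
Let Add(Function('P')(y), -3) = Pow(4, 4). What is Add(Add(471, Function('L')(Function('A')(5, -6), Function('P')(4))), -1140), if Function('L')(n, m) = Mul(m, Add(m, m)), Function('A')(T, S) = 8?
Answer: 133493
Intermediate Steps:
Function('P')(y) = 259 (Function('P')(y) = Add(3, Pow(4, 4)) = Add(3, 256) = 259)
Function('L')(n, m) = Mul(2, Pow(m, 2)) (Function('L')(n, m) = Mul(m, Mul(2, m)) = Mul(2, Pow(m, 2)))
Add(Add(471, Function('L')(Function('A')(5, -6), Function('P')(4))), -1140) = Add(Add(471, Mul(2, Pow(259, 2))), -1140) = Add(Add(471, Mul(2, 67081)), -1140) = Add(Add(471, 134162), -1140) = Add(134633, -1140) = 133493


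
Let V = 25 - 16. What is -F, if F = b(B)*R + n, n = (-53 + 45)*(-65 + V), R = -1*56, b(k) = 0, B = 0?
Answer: -448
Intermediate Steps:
V = 9
R = -56
n = 448 (n = (-53 + 45)*(-65 + 9) = -8*(-56) = 448)
F = 448 (F = 0*(-56) + 448 = 0 + 448 = 448)
-F = -1*448 = -448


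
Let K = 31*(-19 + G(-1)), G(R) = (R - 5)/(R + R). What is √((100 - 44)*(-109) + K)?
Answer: 10*I*√66 ≈ 81.24*I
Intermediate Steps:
G(R) = (-5 + R)/(2*R) (G(R) = (-5 + R)/((2*R)) = (-5 + R)*(1/(2*R)) = (-5 + R)/(2*R))
K = -496 (K = 31*(-19 + (½)*(-5 - 1)/(-1)) = 31*(-19 + (½)*(-1)*(-6)) = 31*(-19 + 3) = 31*(-16) = -496)
√((100 - 44)*(-109) + K) = √((100 - 44)*(-109) - 496) = √(56*(-109) - 496) = √(-6104 - 496) = √(-6600) = 10*I*√66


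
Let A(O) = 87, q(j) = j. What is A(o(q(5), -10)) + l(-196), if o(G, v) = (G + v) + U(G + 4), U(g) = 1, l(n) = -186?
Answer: -99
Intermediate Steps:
o(G, v) = 1 + G + v (o(G, v) = (G + v) + 1 = 1 + G + v)
A(o(q(5), -10)) + l(-196) = 87 - 186 = -99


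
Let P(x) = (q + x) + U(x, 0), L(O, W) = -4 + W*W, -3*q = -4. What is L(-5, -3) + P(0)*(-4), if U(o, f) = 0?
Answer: -⅓ ≈ -0.33333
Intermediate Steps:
q = 4/3 (q = -⅓*(-4) = 4/3 ≈ 1.3333)
L(O, W) = -4 + W²
P(x) = 4/3 + x (P(x) = (4/3 + x) + 0 = 4/3 + x)
L(-5, -3) + P(0)*(-4) = (-4 + (-3)²) + (4/3 + 0)*(-4) = (-4 + 9) + (4/3)*(-4) = 5 - 16/3 = -⅓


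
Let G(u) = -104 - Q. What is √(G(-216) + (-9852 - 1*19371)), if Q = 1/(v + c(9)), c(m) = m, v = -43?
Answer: I*√33901978/34 ≈ 171.25*I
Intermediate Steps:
Q = -1/34 (Q = 1/(-43 + 9) = 1/(-34) = -1/34 ≈ -0.029412)
G(u) = -3535/34 (G(u) = -104 - 1*(-1/34) = -104 + 1/34 = -3535/34)
√(G(-216) + (-9852 - 1*19371)) = √(-3535/34 + (-9852 - 1*19371)) = √(-3535/34 + (-9852 - 19371)) = √(-3535/34 - 29223) = √(-997117/34) = I*√33901978/34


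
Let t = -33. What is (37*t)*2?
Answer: -2442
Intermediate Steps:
(37*t)*2 = (37*(-33))*2 = -1221*2 = -2442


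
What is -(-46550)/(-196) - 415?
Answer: -1305/2 ≈ -652.50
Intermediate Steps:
-(-46550)/(-196) - 415 = -(-46550)*(-1)/196 - 415 = -95*5/2 - 415 = -475/2 - 415 = -1305/2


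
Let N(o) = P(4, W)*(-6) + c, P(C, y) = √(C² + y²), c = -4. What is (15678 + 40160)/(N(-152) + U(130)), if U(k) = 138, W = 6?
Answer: 1870573/4021 + 167514*√13/4021 ≈ 615.41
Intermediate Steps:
N(o) = -4 - 12*√13 (N(o) = √(4² + 6²)*(-6) - 4 = √(16 + 36)*(-6) - 4 = √52*(-6) - 4 = (2*√13)*(-6) - 4 = -12*√13 - 4 = -4 - 12*√13)
(15678 + 40160)/(N(-152) + U(130)) = (15678 + 40160)/((-4 - 12*√13) + 138) = 55838/(134 - 12*√13)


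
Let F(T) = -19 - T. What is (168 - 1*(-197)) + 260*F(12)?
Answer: -7695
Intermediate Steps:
(168 - 1*(-197)) + 260*F(12) = (168 - 1*(-197)) + 260*(-19 - 1*12) = (168 + 197) + 260*(-19 - 12) = 365 + 260*(-31) = 365 - 8060 = -7695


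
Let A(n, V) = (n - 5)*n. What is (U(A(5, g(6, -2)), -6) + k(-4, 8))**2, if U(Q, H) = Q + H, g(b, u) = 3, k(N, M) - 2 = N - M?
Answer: 256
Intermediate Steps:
k(N, M) = 2 + N - M (k(N, M) = 2 + (N - M) = 2 + N - M)
A(n, V) = n*(-5 + n) (A(n, V) = (-5 + n)*n = n*(-5 + n))
U(Q, H) = H + Q
(U(A(5, g(6, -2)), -6) + k(-4, 8))**2 = ((-6 + 5*(-5 + 5)) + (2 - 4 - 1*8))**2 = ((-6 + 5*0) + (2 - 4 - 8))**2 = ((-6 + 0) - 10)**2 = (-6 - 10)**2 = (-16)**2 = 256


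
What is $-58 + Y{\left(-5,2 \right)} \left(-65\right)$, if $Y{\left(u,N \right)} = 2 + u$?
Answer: $137$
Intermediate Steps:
$-58 + Y{\left(-5,2 \right)} \left(-65\right) = -58 + \left(2 - 5\right) \left(-65\right) = -58 - -195 = -58 + 195 = 137$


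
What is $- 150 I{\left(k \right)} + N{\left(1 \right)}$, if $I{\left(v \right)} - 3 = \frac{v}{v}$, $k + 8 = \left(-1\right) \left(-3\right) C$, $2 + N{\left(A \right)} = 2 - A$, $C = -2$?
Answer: $-601$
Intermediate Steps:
$N{\left(A \right)} = - A$ ($N{\left(A \right)} = -2 - \left(-2 + A\right) = - A$)
$k = -14$ ($k = -8 + \left(-1\right) \left(-3\right) \left(-2\right) = -8 + 3 \left(-2\right) = -8 - 6 = -14$)
$I{\left(v \right)} = 4$ ($I{\left(v \right)} = 3 + \frac{v}{v} = 3 + 1 = 4$)
$- 150 I{\left(k \right)} + N{\left(1 \right)} = \left(-150\right) 4 - 1 = -600 - 1 = -601$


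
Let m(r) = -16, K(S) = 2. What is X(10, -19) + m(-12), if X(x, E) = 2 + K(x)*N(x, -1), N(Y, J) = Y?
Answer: 6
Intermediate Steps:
X(x, E) = 2 + 2*x
X(10, -19) + m(-12) = (2 + 2*10) - 16 = (2 + 20) - 16 = 22 - 16 = 6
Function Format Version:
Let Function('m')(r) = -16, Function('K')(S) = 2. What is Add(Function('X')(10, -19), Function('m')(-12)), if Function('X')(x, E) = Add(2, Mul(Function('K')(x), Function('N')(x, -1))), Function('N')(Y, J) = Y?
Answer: 6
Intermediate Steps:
Function('X')(x, E) = Add(2, Mul(2, x))
Add(Function('X')(10, -19), Function('m')(-12)) = Add(Add(2, Mul(2, 10)), -16) = Add(Add(2, 20), -16) = Add(22, -16) = 6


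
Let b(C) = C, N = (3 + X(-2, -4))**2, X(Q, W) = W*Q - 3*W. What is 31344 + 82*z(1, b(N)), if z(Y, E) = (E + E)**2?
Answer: 91819192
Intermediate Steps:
X(Q, W) = -3*W + Q*W (X(Q, W) = Q*W - 3*W = -3*W + Q*W)
N = 529 (N = (3 - 4*(-3 - 2))**2 = (3 - 4*(-5))**2 = (3 + 20)**2 = 23**2 = 529)
z(Y, E) = 4*E**2 (z(Y, E) = (2*E)**2 = 4*E**2)
31344 + 82*z(1, b(N)) = 31344 + 82*(4*529**2) = 31344 + 82*(4*279841) = 31344 + 82*1119364 = 31344 + 91787848 = 91819192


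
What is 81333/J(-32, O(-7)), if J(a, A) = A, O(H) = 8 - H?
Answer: 27111/5 ≈ 5422.2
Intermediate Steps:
81333/J(-32, O(-7)) = 81333/(8 - 1*(-7)) = 81333/(8 + 7) = 81333/15 = 81333*(1/15) = 27111/5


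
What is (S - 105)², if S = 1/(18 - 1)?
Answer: 3182656/289 ≈ 11013.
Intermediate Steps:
S = 1/17 ≈ 0.058824
(S - 105)² = (1/17 - 105)² = (-1784/17)² = 3182656/289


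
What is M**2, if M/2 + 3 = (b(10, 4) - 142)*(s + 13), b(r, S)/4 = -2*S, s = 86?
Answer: 1187353764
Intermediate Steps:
b(r, S) = -8*S (b(r, S) = 4*(-2*S) = -8*S)
M = -34458 (M = -6 + 2*((-8*4 - 142)*(86 + 13)) = -6 + 2*((-32 - 142)*99) = -6 + 2*(-174*99) = -6 + 2*(-17226) = -6 - 34452 = -34458)
M**2 = (-34458)**2 = 1187353764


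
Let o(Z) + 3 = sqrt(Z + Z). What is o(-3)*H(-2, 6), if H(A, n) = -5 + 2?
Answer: 9 - 3*I*sqrt(6) ≈ 9.0 - 7.3485*I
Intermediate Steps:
H(A, n) = -3
o(Z) = -3 + sqrt(2)*sqrt(Z) (o(Z) = -3 + sqrt(Z + Z) = -3 + sqrt(2*Z) = -3 + sqrt(2)*sqrt(Z))
o(-3)*H(-2, 6) = (-3 + sqrt(2)*sqrt(-3))*(-3) = (-3 + sqrt(2)*(I*sqrt(3)))*(-3) = (-3 + I*sqrt(6))*(-3) = 9 - 3*I*sqrt(6)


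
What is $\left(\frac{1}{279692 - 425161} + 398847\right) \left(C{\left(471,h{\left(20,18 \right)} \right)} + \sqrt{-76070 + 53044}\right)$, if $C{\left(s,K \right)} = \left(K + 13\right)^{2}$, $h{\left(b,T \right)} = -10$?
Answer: $\frac{522178868178}{145469} + \frac{58019874242 i \sqrt{23026}}{145469} \approx 3.5896 \cdot 10^{6} + 6.0522 \cdot 10^{7} i$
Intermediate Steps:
$C{\left(s,K \right)} = \left(13 + K\right)^{2}$
$\left(\frac{1}{279692 - 425161} + 398847\right) \left(C{\left(471,h{\left(20,18 \right)} \right)} + \sqrt{-76070 + 53044}\right) = \left(\frac{1}{279692 - 425161} + 398847\right) \left(\left(13 - 10\right)^{2} + \sqrt{-76070 + 53044}\right) = \left(\frac{1}{-145469} + 398847\right) \left(3^{2} + \sqrt{-23026}\right) = \left(- \frac{1}{145469} + 398847\right) \left(9 + i \sqrt{23026}\right) = \frac{58019874242 \left(9 + i \sqrt{23026}\right)}{145469} = \frac{522178868178}{145469} + \frac{58019874242 i \sqrt{23026}}{145469}$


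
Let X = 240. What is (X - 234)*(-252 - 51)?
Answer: -1818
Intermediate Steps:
(X - 234)*(-252 - 51) = (240 - 234)*(-252 - 51) = 6*(-303) = -1818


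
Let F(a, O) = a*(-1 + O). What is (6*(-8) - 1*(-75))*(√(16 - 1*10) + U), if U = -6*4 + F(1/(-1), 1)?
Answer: -648 + 27*√6 ≈ -581.86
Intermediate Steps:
U = -24 (U = -6*4 + (-1 + 1)/(-1) = -24 - 1*0 = -24 + 0 = -24)
(6*(-8) - 1*(-75))*(√(16 - 1*10) + U) = (6*(-8) - 1*(-75))*(√(16 - 1*10) - 24) = (-48 + 75)*(√(16 - 10) - 24) = 27*(√6 - 24) = 27*(-24 + √6) = -648 + 27*√6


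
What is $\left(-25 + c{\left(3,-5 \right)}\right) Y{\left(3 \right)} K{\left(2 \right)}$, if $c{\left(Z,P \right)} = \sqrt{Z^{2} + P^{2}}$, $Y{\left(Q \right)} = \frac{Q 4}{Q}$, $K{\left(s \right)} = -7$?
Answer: $700 - 28 \sqrt{34} \approx 536.73$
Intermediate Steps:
$Y{\left(Q \right)} = 4$ ($Y{\left(Q \right)} = \frac{4 Q}{Q} = 4$)
$c{\left(Z,P \right)} = \sqrt{P^{2} + Z^{2}}$
$\left(-25 + c{\left(3,-5 \right)}\right) Y{\left(3 \right)} K{\left(2 \right)} = \left(-25 + \sqrt{\left(-5\right)^{2} + 3^{2}}\right) 4 \left(-7\right) = \left(-25 + \sqrt{25 + 9}\right) 4 \left(-7\right) = \left(-25 + \sqrt{34}\right) 4 \left(-7\right) = \left(-100 + 4 \sqrt{34}\right) \left(-7\right) = 700 - 28 \sqrt{34}$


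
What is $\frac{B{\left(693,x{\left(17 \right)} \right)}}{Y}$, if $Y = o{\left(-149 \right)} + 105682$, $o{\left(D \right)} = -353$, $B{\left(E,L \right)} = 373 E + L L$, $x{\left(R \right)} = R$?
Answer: $\frac{258778}{105329} \approx 2.4569$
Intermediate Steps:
$B{\left(E,L \right)} = L^{2} + 373 E$ ($B{\left(E,L \right)} = 373 E + L^{2} = L^{2} + 373 E$)
$Y = 105329$ ($Y = -353 + 105682 = 105329$)
$\frac{B{\left(693,x{\left(17 \right)} \right)}}{Y} = \frac{17^{2} + 373 \cdot 693}{105329} = \left(289 + 258489\right) \frac{1}{105329} = 258778 \cdot \frac{1}{105329} = \frac{258778}{105329}$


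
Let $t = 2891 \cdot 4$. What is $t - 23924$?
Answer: $-12360$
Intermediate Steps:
$t = 11564$
$t - 23924 = 11564 - 23924 = -12360$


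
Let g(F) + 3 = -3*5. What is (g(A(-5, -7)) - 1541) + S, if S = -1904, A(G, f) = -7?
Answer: -3463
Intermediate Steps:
g(F) = -18 (g(F) = -3 - 3*5 = -3 - 15 = -18)
(g(A(-5, -7)) - 1541) + S = (-18 - 1541) - 1904 = -1559 - 1904 = -3463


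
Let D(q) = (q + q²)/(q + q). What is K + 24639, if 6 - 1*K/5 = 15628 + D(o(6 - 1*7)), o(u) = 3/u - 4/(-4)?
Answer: -106937/2 ≈ -53469.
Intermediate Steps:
o(u) = 1 + 3/u (o(u) = 3/u - 4*(-¼) = 3/u + 1 = 1 + 3/u)
D(q) = (q + q²)/(2*q) (D(q) = (q + q²)/((2*q)) = (q + q²)*(1/(2*q)) = (q + q²)/(2*q))
K = -156215/2 (K = 30 - 5*(15628 + (½ + ((3 + (6 - 1*7))/(6 - 1*7))/2)) = 30 - 5*(15628 + (½ + ((3 + (6 - 7))/(6 - 7))/2)) = 30 - 5*(15628 + (½ + ((3 - 1)/(-1))/2)) = 30 - 5*(15628 + (½ + (-1*2)/2)) = 30 - 5*(15628 + (½ + (½)*(-2))) = 30 - 5*(15628 + (½ - 1)) = 30 - 5*(15628 - ½) = 30 - 5*31255/2 = 30 - 156275/2 = -156215/2 ≈ -78108.)
K + 24639 = -156215/2 + 24639 = -106937/2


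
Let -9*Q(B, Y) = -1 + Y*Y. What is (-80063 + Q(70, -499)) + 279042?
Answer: 513937/3 ≈ 1.7131e+5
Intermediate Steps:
Q(B, Y) = ⅑ - Y²/9 (Q(B, Y) = -(-1 + Y*Y)/9 = -(-1 + Y²)/9 = ⅑ - Y²/9)
(-80063 + Q(70, -499)) + 279042 = (-80063 + (⅑ - ⅑*(-499)²)) + 279042 = (-80063 + (⅑ - ⅑*249001)) + 279042 = (-80063 + (⅑ - 249001/9)) + 279042 = (-80063 - 83000/3) + 279042 = -323189/3 + 279042 = 513937/3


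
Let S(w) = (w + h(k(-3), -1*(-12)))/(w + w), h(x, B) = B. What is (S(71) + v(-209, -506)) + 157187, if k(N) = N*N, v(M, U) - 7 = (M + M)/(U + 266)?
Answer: 1339312699/8520 ≈ 1.5720e+5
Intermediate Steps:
v(M, U) = 7 + 2*M/(266 + U) (v(M, U) = 7 + (M + M)/(U + 266) = 7 + (2*M)/(266 + U) = 7 + 2*M/(266 + U))
k(N) = N**2
S(w) = (12 + w)/(2*w) (S(w) = (w - 1*(-12))/(w + w) = (w + 12)/((2*w)) = (12 + w)*(1/(2*w)) = (12 + w)/(2*w))
(S(71) + v(-209, -506)) + 157187 = ((1/2)*(12 + 71)/71 + (1862 + 2*(-209) + 7*(-506))/(266 - 506)) + 157187 = ((1/2)*(1/71)*83 + (1862 - 418 - 3542)/(-240)) + 157187 = (83/142 - 1/240*(-2098)) + 157187 = (83/142 + 1049/120) + 157187 = 79459/8520 + 157187 = 1339312699/8520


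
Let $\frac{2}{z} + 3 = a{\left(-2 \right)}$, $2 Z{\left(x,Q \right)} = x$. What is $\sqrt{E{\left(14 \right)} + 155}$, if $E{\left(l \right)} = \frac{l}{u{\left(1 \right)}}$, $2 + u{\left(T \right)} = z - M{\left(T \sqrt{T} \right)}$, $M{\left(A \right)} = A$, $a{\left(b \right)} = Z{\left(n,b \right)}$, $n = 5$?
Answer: $3 \sqrt{17} \approx 12.369$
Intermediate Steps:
$Z{\left(x,Q \right)} = \frac{x}{2}$
$a{\left(b \right)} = \frac{5}{2}$ ($a{\left(b \right)} = \frac{1}{2} \cdot 5 = \frac{5}{2}$)
$z = -4$ ($z = \frac{2}{-3 + \frac{5}{2}} = \frac{2}{- \frac{1}{2}} = 2 \left(-2\right) = -4$)
$u{\left(T \right)} = -6 - T^{\frac{3}{2}}$ ($u{\left(T \right)} = -2 - \left(4 + T \sqrt{T}\right) = -2 - \left(4 + T^{\frac{3}{2}}\right) = -6 - T^{\frac{3}{2}}$)
$E{\left(l \right)} = - \frac{l}{7}$ ($E{\left(l \right)} = \frac{l}{-6 - 1^{\frac{3}{2}}} = \frac{l}{-6 - 1} = \frac{l}{-7} = l \left(- \frac{1}{7}\right) = - \frac{l}{7}$)
$\sqrt{E{\left(14 \right)} + 155} = \sqrt{\left(- \frac{1}{7}\right) 14 + 155} = \sqrt{-2 + 155} = \sqrt{153} = 3 \sqrt{17}$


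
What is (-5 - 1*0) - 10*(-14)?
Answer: 135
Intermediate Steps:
(-5 - 1*0) - 10*(-14) = (-5 + 0) + 140 = -5 + 140 = 135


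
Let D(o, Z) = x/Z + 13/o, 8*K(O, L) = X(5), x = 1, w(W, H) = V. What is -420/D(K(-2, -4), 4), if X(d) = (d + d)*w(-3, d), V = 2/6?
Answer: -8400/629 ≈ -13.355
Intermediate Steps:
V = ⅓ (V = 2*(⅙) = ⅓ ≈ 0.33333)
w(W, H) = ⅓
X(d) = 2*d/3 (X(d) = (d + d)*(⅓) = (2*d)*(⅓) = 2*d/3)
K(O, L) = 5/12 (K(O, L) = ((⅔)*5)/8 = (⅛)*(10/3) = 5/12)
D(o, Z) = 1/Z + 13/o
-420/D(K(-2, -4), 4) = -420/(1/4 + 13/(5/12)) = -420/(¼ + 13*(12/5)) = -420/(¼ + 156/5) = -420/629/20 = -420*20/629 = -8400/629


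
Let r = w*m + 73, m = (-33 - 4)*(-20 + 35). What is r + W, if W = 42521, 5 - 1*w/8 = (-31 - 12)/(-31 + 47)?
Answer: 16923/2 ≈ 8461.5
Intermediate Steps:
w = 123/2 (w = 40 - 8*(-31 - 12)/(-31 + 47) = 40 - (-344)/16 = 40 - 8*(-43/16) = 40 + 43/2 = 123/2 ≈ 61.500)
m = -555 (m = -37*15 = -555)
r = -68119/2 (r = (123/2)*(-555) + 73 = -68265/2 + 73 = -68119/2 ≈ -34060.)
r + W = -68119/2 + 42521 = 16923/2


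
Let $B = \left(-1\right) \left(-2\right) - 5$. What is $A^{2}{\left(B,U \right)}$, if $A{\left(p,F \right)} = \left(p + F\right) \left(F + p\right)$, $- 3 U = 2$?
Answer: $\frac{14641}{81} \approx 180.75$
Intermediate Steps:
$B = -3$ ($B = 2 - 5 = -3$)
$U = - \frac{2}{3}$ ($U = \left(- \frac{1}{3}\right) 2 = - \frac{2}{3} \approx -0.66667$)
$A{\left(p,F \right)} = \left(F + p\right)^{2}$ ($A{\left(p,F \right)} = \left(F + p\right) \left(F + p\right) = \left(F + p\right)^{2}$)
$A^{2}{\left(B,U \right)} = \left(\left(- \frac{2}{3} - 3\right)^{2}\right)^{2} = \left(\left(- \frac{11}{3}\right)^{2}\right)^{2} = \left(\frac{121}{9}\right)^{2} = \frac{14641}{81}$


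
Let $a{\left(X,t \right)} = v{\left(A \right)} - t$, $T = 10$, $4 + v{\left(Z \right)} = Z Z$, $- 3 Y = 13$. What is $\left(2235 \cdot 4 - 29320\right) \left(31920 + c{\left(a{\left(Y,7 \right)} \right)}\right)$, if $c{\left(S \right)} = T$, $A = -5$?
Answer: $-650733400$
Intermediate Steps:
$Y = - \frac{13}{3}$ ($Y = \left(- \frac{1}{3}\right) 13 = - \frac{13}{3} \approx -4.3333$)
$v{\left(Z \right)} = -4 + Z^{2}$ ($v{\left(Z \right)} = -4 + Z Z = -4 + Z^{2}$)
$a{\left(X,t \right)} = 21 - t$ ($a{\left(X,t \right)} = \left(-4 + \left(-5\right)^{2}\right) - t = \left(-4 + 25\right) - t = 21 - t$)
$c{\left(S \right)} = 10$
$\left(2235 \cdot 4 - 29320\right) \left(31920 + c{\left(a{\left(Y,7 \right)} \right)}\right) = \left(2235 \cdot 4 - 29320\right) \left(31920 + 10\right) = \left(8940 - 29320\right) 31930 = \left(-20380\right) 31930 = -650733400$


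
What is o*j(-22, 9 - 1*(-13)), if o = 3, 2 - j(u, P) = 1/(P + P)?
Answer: 261/44 ≈ 5.9318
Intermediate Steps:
j(u, P) = 2 - 1/(2*P) (j(u, P) = 2 - 1/(P + P) = 2 - 1/(2*P))
o*j(-22, 9 - 1*(-13)) = 3*(2 - 1/(2*(9 - 1*(-13)))) = 3*(2 - 1/(2*(9 + 13))) = 3*(2 - ½/22) = 3*(2 - ½*1/22) = 3*(2 - 1/44) = 3*(87/44) = 261/44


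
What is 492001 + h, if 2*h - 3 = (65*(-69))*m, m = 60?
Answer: 714905/2 ≈ 3.5745e+5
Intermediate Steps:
h = -269097/2 (h = 3/2 + ((65*(-69))*60)/2 = 3/2 + (-4485*60)/2 = 3/2 + (1/2)*(-269100) = 3/2 - 134550 = -269097/2 ≈ -1.3455e+5)
492001 + h = 492001 - 269097/2 = 714905/2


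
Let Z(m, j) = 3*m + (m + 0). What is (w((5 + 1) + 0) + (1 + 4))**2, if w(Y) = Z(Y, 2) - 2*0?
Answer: 841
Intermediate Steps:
Z(m, j) = 4*m (Z(m, j) = 3*m + m = 4*m)
w(Y) = 4*Y (w(Y) = 4*Y - 2*0 = 4*Y - 1*0 = 4*Y + 0 = 4*Y)
(w((5 + 1) + 0) + (1 + 4))**2 = (4*((5 + 1) + 0) + (1 + 4))**2 = (4*(6 + 0) + 5)**2 = (4*6 + 5)**2 = (24 + 5)**2 = 29**2 = 841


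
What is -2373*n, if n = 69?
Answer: -163737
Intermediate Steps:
-2373*n = -2373*69 = -163737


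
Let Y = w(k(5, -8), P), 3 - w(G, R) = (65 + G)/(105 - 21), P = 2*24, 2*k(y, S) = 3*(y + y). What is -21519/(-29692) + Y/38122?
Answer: 8614285217/11885143452 ≈ 0.72479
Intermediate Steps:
k(y, S) = 3*y (k(y, S) = (3*(y + y))/2 = (3*(2*y))/2 = (6*y)/2 = 3*y)
P = 48
w(G, R) = 187/84 - G/84 (w(G, R) = 3 - (65 + G)/(105 - 21) = 3 - (65 + G)/84 = 3 - (65/84 + G/84) = 3 + (-65/84 - G/84) = 187/84 - G/84)
Y = 43/21 (Y = 187/84 - 5/28 = 43/21 ≈ 2.0476)
-21519/(-29692) + Y/38122 = -21519/(-29692) + (43/21)/38122 = -21519*(-1/29692) + (43/21)*(1/38122) = 21519/29692 + 43/800562 = 8614285217/11885143452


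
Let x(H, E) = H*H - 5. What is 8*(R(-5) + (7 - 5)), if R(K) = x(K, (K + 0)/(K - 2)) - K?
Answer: 216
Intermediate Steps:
x(H, E) = -5 + H² (x(H, E) = H² - 5 = -5 + H²)
R(K) = -5 + K² - K (R(K) = (-5 + K²) - K = -5 + K² - K)
8*(R(-5) + (7 - 5)) = 8*((-5 + (-5)² - 1*(-5)) + (7 - 5)) = 8*((-5 + 25 + 5) + 2) = 8*(25 + 2) = 8*27 = 216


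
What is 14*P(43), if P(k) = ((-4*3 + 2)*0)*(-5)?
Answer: 0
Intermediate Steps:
P(k) = 0 (P(k) = ((-12 + 2)*0)*(-5) = -10*0*(-5) = 0*(-5) = 0)
14*P(43) = 14*0 = 0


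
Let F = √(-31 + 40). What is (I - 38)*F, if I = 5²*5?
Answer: 261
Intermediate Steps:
F = 3 (F = √9 = 3)
I = 125 (I = 25*5 = 125)
(I - 38)*F = (125 - 38)*3 = 87*3 = 261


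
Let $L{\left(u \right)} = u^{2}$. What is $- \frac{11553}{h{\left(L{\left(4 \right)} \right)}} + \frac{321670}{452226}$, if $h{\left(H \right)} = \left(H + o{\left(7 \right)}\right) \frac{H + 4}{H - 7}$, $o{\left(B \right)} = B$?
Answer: $- \frac{1018981187}{4522260} \approx -225.33$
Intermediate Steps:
$h{\left(H \right)} = \frac{\left(4 + H\right) \left(7 + H\right)}{-7 + H}$ ($h{\left(H \right)} = \left(H + 7\right) \frac{H + 4}{H - 7} = \left(7 + H\right) \frac{4 + H}{-7 + H} = \frac{\left(4 + H\right) \left(7 + H\right)}{-7 + H}$)
$- \frac{11553}{h{\left(L{\left(4 \right)} \right)}} + \frac{321670}{452226} = - \frac{11553}{\frac{1}{-7 + 4^{2}} \left(28 + \left(4^{2}\right)^{2} + 11 \cdot 4^{2}\right)} + \frac{321670}{452226} = - \frac{11553}{\frac{1}{-7 + 16} \left(28 + 16^{2} + 11 \cdot 16\right)} + 321670 \cdot \frac{1}{452226} = - \frac{11553}{\frac{1}{9} \left(28 + 256 + 176\right)} + \frac{160835}{226113} = - \frac{11553}{\frac{1}{9} \cdot 460} + \frac{160835}{226113} = - \frac{11553}{\frac{460}{9}} + \frac{160835}{226113} = \left(-11553\right) \frac{9}{460} + \frac{160835}{226113} = - \frac{103977}{460} + \frac{160835}{226113} = - \frac{1018981187}{4522260}$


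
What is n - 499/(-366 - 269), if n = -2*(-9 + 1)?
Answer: 10659/635 ≈ 16.786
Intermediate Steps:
n = 16 (n = -2*(-8) = 16)
n - 499/(-366 - 269) = 16 - 499/(-366 - 269) = 16 - 499/(-635) = 16 - 499*(-1/635) = 16 + 499/635 = 10659/635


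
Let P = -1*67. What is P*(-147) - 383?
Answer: 9466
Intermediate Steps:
P = -67
P*(-147) - 383 = -67*(-147) - 383 = 9849 - 383 = 9466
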